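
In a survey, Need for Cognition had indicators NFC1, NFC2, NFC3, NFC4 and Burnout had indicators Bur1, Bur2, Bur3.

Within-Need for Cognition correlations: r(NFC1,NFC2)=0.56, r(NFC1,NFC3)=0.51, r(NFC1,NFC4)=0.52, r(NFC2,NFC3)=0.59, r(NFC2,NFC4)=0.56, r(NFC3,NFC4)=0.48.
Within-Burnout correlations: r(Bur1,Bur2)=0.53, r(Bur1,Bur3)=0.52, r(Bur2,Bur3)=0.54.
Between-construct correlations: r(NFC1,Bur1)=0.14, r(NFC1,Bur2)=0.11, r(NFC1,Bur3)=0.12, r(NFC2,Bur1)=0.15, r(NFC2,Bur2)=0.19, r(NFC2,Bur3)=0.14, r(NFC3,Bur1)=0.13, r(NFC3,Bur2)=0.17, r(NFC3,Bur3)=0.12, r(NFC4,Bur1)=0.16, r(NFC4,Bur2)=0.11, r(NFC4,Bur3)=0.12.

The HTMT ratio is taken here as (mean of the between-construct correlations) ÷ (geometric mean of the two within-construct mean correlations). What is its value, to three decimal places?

Mean between = 1.66/12 = 0.1383.
Mean within-NFC = 3.22/6 = 0.5367; mean within-Bur = 1.59/3 = 0.5300.
Geometric mean = √(0.5367 × 0.5300) = 0.5333.
HTMT = 0.1383 / 0.5333 = 0.259.

0.259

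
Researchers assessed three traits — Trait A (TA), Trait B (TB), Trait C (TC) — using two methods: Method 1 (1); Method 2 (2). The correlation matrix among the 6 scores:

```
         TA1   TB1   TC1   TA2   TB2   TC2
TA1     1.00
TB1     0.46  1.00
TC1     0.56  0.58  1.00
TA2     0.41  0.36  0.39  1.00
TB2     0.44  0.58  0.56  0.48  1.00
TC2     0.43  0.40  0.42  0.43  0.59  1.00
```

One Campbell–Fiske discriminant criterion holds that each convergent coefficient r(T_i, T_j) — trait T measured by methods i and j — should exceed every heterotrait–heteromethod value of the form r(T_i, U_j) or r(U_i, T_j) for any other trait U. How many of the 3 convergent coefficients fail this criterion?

2

Convergent coefficients and their comparison sets:
TA (methods 1·2): 0.41 vs {0.44, 0.36, 0.43, 0.39} → fail.
TB (methods 1·2): 0.58 vs {0.36, 0.44, 0.40, 0.56} → pass.
TC (methods 1·2): 0.42 vs {0.39, 0.43, 0.56, 0.40} → fail.
2 of 3 fail.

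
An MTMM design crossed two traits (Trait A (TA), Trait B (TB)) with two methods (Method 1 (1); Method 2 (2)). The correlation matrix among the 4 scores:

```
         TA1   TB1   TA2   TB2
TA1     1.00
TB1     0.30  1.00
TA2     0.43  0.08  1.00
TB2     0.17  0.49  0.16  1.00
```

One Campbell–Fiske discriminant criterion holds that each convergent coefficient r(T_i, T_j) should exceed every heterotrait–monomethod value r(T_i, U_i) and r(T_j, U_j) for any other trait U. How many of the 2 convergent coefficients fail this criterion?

Checking each validity diagonal entry against its comparison values:
TA (methods 1·2): 0.43 vs {0.30, 0.16} → pass.
TB (methods 1·2): 0.49 vs {0.30, 0.16} → pass.
0 of 2 fail.

0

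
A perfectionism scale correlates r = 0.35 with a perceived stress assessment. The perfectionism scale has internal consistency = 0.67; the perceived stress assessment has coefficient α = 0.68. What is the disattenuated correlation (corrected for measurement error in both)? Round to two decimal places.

r_true = r_obs / √(r_xx · r_yy) = 0.35 / √(0.67 × 0.68) = 0.35 / √0.4556 = 0.35 / 0.6750 ≈ 0.52.

0.52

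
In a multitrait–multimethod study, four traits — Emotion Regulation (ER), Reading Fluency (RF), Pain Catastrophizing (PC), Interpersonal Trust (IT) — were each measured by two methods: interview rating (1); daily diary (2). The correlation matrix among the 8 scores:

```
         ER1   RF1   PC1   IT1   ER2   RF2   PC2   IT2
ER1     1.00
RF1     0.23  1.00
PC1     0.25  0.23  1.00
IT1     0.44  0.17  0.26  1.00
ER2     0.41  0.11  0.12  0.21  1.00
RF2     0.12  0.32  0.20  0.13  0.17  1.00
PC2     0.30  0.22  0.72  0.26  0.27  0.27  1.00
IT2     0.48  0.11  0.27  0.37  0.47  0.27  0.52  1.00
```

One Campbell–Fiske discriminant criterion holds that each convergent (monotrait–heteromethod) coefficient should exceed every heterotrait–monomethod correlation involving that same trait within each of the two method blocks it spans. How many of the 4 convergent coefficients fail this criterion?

2

Convergent coefficients and their comparison sets:
ER (methods 1·2): 0.41 vs {0.23, 0.17, 0.25, 0.27, 0.44, 0.47} → fail.
RF (methods 1·2): 0.32 vs {0.23, 0.17, 0.23, 0.27, 0.17, 0.27} → pass.
PC (methods 1·2): 0.72 vs {0.25, 0.27, 0.23, 0.27, 0.26, 0.52} → pass.
IT (methods 1·2): 0.37 vs {0.44, 0.47, 0.17, 0.27, 0.26, 0.52} → fail.
2 of 4 fail.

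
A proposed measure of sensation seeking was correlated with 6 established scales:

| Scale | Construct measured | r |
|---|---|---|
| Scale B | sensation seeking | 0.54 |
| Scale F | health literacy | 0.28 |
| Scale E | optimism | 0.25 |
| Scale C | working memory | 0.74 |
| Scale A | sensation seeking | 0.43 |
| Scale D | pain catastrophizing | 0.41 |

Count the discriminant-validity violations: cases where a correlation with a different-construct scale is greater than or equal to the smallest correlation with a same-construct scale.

1

Convergent (same construct = sensation seeking): Scale B, Scale A.
Smallest convergent = 0.43. Discriminant values: 0.28, 0.25, 0.74, 0.41; count ≥ 0.43 → 1.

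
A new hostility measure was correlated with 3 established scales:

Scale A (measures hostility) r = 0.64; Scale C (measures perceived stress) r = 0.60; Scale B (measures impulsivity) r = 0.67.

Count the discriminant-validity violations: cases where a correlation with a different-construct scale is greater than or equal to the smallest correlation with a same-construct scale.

1

Convergent (same construct = hostility): Scale A.
Smallest convergent = 0.64. Discriminant values: 0.60, 0.67; count ≥ 0.64 → 1.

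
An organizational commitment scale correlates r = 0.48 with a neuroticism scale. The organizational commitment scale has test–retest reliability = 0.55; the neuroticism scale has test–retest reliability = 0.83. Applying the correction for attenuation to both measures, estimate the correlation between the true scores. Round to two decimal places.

0.71

r_true = r_obs / √(r_xx · r_yy) = 0.48 / √(0.55 × 0.83) = 0.48 / √0.4565 = 0.48 / 0.6756 ≈ 0.71.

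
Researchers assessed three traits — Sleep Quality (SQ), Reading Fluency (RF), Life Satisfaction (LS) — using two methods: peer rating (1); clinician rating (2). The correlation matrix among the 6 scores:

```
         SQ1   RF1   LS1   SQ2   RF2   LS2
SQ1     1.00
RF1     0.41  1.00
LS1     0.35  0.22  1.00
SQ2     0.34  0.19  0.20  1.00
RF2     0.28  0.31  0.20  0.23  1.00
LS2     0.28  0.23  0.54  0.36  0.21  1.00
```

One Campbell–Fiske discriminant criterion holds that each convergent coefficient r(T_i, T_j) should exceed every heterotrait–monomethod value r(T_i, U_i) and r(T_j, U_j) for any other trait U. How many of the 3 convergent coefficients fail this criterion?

Checking each validity diagonal entry against its comparison values:
SQ (methods 1·2): 0.34 vs {0.41, 0.23, 0.35, 0.36} → fail.
RF (methods 1·2): 0.31 vs {0.41, 0.23, 0.22, 0.21} → fail.
LS (methods 1·2): 0.54 vs {0.35, 0.36, 0.22, 0.21} → pass.
2 of 3 fail.

2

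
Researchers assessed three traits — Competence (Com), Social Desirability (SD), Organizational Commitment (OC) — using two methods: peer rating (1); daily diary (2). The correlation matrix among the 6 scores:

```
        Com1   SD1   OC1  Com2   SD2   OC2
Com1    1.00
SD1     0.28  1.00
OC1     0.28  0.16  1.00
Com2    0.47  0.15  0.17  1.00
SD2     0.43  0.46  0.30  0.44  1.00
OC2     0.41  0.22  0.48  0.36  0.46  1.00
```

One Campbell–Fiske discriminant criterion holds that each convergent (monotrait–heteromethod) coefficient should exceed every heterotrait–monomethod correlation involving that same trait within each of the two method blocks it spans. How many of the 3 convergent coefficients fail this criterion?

1

Each convergent coefficient versus the relevant comparison correlations:
Com (methods 1·2): 0.47 vs {0.28, 0.44, 0.28, 0.36} → pass.
SD (methods 1·2): 0.46 vs {0.28, 0.44, 0.16, 0.46} → fail.
OC (methods 1·2): 0.48 vs {0.28, 0.36, 0.16, 0.46} → pass.
1 of 3 fail.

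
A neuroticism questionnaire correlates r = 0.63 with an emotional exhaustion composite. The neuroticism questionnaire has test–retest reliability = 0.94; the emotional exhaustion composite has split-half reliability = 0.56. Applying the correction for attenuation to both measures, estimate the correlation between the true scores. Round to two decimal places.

0.87

r_true = r_obs / √(r_xx · r_yy) = 0.63 / √(0.94 × 0.56) = 0.63 / √0.5264 = 0.63 / 0.7255 ≈ 0.87.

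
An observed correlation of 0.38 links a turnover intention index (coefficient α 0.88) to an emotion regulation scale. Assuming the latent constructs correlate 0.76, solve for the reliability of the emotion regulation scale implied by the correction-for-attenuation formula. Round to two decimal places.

r_true = r_obs / √(r_xx · r_yy) ⇒ 0.76 = 0.38 / √(0.88 · r_yy).
√(0.88 · r_yy) = 0.38 / 0.76 = 0.5000; 0.88 · r_yy = 0.2500; r_yy = 0.2500 / 0.88 ≈ 0.28.

0.28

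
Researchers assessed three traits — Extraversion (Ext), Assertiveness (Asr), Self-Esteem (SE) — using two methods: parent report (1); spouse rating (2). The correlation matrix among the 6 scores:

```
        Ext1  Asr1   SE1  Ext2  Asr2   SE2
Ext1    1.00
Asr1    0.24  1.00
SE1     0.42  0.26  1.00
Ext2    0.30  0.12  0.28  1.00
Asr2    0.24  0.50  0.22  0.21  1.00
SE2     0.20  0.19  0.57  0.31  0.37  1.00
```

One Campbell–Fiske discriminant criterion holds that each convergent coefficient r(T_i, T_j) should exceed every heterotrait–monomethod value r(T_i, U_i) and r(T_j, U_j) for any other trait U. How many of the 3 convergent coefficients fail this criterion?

1

Convergent coefficients and their comparison sets:
Ext (methods 1·2): 0.30 vs {0.24, 0.21, 0.42, 0.31} → fail.
Asr (methods 1·2): 0.50 vs {0.24, 0.21, 0.26, 0.37} → pass.
SE (methods 1·2): 0.57 vs {0.42, 0.31, 0.26, 0.37} → pass.
1 of 3 fail.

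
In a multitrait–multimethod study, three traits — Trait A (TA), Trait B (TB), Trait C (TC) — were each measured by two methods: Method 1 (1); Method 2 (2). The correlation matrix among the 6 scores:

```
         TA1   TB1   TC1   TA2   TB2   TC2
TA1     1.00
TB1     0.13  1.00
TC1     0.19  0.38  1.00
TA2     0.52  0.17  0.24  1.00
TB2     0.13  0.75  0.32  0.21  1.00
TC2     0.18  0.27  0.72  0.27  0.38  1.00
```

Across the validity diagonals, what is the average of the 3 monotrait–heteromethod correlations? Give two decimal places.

0.66

Convergent values: 0.52, 0.75, 0.72; mean = 1.99/3 = 0.66.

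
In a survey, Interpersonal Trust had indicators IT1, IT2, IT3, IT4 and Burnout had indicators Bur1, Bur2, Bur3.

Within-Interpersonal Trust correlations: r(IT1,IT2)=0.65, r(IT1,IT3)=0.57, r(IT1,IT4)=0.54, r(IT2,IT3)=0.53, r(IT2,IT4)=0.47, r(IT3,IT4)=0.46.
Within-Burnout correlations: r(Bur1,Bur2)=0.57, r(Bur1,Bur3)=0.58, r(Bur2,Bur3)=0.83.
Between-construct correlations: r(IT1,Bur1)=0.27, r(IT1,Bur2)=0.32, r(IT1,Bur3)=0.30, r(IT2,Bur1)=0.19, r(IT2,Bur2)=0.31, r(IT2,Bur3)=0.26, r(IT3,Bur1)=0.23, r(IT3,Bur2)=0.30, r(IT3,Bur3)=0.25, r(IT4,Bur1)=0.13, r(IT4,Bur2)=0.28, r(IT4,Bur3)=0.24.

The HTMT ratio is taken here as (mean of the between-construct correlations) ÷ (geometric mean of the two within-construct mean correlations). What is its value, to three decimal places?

Mean heterotrait r = 3.08/12 = 0.2567.
Mean within-IT = 3.22/6 = 0.5367; mean within-Bur = 1.98/3 = 0.6600.
Geometric mean = √(0.5367 × 0.6600) = 0.5952.
HTMT = 0.2567 / 0.5952 = 0.431.

0.431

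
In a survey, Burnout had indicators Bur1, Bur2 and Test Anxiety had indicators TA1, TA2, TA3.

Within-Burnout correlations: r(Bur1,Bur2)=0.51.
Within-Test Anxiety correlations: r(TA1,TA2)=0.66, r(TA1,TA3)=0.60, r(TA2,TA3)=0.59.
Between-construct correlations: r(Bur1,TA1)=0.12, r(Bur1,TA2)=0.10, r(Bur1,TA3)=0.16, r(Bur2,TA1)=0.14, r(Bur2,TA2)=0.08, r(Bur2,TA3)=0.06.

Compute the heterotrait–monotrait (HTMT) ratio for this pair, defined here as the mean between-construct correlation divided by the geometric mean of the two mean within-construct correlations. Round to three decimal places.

0.196

Mean between = 0.66/6 = 0.1100.
Mean within-Bur = 0.51/1 = 0.5100; mean within-TA = 1.85/3 = 0.6167.
Geometric mean = √(0.5100 × 0.6167) = 0.5608.
HTMT = 0.1100 / 0.5608 = 0.196.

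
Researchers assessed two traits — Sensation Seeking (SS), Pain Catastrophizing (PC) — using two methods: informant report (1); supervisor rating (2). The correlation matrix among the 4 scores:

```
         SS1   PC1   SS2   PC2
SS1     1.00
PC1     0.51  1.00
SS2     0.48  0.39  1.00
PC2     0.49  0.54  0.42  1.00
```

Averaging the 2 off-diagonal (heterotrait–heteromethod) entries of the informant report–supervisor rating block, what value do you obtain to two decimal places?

HTHM values (method 1 × method 2): 0.49, 0.39; mean = 0.88/2 = 0.44.

0.44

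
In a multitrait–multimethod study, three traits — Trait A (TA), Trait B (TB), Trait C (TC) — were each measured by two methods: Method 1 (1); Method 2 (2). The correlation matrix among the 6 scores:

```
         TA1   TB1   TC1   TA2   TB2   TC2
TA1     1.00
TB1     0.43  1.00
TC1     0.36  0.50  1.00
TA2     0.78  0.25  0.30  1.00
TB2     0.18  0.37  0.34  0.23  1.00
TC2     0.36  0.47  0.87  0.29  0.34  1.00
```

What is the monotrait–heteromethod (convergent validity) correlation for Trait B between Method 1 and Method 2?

Same trait (TB), different methods: r(TB1, TB2) = 0.37.

0.37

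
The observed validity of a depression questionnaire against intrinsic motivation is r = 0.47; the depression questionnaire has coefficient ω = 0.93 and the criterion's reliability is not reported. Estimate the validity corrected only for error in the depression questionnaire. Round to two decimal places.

Single correction: r_c = r_obs / √r_xx = 0.47 / √0.93 = 0.47 / 0.9644 ≈ 0.49.

0.49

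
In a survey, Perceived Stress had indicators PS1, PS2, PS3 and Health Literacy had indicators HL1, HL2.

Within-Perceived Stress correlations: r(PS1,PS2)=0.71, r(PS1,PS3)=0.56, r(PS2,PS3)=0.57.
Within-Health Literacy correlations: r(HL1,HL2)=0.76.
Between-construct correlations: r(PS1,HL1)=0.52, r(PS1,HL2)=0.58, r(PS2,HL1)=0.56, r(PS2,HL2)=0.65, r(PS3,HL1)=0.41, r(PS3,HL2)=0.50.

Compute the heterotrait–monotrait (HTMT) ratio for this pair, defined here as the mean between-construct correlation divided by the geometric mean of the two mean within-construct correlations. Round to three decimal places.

Mean between = 3.22/6 = 0.5367.
Mean within-PS = 1.84/3 = 0.6133; mean within-HL = 0.76/1 = 0.7600.
Geometric mean = √(0.6133 × 0.7600) = 0.6827.
HTMT = 0.5367 / 0.6827 = 0.786.

0.786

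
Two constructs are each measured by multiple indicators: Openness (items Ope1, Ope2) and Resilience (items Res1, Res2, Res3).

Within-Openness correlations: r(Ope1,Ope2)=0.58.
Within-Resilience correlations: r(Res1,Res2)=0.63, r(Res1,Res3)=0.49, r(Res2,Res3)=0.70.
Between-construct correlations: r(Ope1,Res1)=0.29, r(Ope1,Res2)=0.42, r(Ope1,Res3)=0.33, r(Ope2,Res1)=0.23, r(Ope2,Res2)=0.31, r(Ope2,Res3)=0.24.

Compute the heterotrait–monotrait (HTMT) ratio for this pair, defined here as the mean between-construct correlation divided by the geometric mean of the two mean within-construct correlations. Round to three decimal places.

Mean between = 1.82/6 = 0.3033.
Mean within-Ope = 0.58/1 = 0.5800; mean within-Res = 1.82/3 = 0.6067.
Geometric mean = √(0.5800 × 0.6067) = 0.5932.
HTMT = 0.3033 / 0.5932 = 0.511.

0.511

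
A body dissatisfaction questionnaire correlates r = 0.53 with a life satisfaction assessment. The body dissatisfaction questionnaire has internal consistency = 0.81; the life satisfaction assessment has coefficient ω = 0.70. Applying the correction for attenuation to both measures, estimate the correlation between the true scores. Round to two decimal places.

0.70

r_true = r_obs / √(r_xx · r_yy) = 0.53 / √(0.81 × 0.70) = 0.53 / √0.5670 = 0.53 / 0.7530 ≈ 0.70.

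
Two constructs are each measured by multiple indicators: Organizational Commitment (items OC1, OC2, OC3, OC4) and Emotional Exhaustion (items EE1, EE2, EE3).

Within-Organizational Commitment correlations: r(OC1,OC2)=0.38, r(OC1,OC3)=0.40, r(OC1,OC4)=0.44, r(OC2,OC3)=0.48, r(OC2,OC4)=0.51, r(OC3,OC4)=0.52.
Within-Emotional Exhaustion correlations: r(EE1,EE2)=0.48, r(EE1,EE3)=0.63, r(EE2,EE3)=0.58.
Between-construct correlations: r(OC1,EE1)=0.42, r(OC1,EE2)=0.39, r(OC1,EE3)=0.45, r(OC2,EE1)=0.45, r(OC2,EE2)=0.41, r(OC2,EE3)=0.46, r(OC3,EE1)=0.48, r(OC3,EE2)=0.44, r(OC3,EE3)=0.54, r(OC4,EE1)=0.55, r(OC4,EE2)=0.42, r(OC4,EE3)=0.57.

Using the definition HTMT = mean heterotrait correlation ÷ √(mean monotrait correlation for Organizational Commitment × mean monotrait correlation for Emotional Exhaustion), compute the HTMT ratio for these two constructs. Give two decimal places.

0.92

Mean between = 5.58/12 = 0.4650.
Mean within-OC = 2.73/6 = 0.4550; mean within-EE = 1.69/3 = 0.5633.
Geometric mean = √(0.4550 × 0.5633) = 0.5063.
HTMT = 0.4650 / 0.5063 = 0.92.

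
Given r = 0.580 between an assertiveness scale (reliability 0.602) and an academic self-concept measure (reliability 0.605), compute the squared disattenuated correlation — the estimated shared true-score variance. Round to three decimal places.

0.924

Disattenuated r = 0.580 / √(0.602 × 0.605) = 0.580 / 0.6035 = 0.9611.
Shared true-score variance = 0.9611² = 0.9237 ≈ 0.924.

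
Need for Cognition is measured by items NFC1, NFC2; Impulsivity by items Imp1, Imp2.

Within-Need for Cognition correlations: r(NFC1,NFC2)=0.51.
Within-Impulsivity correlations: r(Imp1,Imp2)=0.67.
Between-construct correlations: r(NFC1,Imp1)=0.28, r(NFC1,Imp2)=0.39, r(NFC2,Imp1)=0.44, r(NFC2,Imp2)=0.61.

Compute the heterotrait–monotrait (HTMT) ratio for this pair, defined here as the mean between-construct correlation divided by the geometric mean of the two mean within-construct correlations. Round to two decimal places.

0.74

Between-construct mean = 1.72/4 = 0.4300.
Mean within-NFC = 0.51/1 = 0.5100; mean within-Imp = 0.67/1 = 0.6700.
Geometric mean = √(0.5100 × 0.6700) = 0.5846.
HTMT = 0.4300 / 0.5846 = 0.74.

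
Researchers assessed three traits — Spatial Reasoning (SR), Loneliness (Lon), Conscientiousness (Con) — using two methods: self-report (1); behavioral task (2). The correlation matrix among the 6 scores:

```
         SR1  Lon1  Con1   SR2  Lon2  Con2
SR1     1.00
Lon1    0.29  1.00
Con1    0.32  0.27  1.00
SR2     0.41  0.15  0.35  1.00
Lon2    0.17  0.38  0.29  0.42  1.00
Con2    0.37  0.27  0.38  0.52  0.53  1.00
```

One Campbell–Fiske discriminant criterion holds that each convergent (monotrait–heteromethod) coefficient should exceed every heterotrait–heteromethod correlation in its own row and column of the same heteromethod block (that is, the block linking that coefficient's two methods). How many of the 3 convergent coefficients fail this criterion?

Checking each validity diagonal entry against its comparison values:
SR (methods 1·2): 0.41 vs {0.17, 0.15, 0.37, 0.35} → pass.
Lon (methods 1·2): 0.38 vs {0.15, 0.17, 0.27, 0.29} → pass.
Con (methods 1·2): 0.38 vs {0.35, 0.37, 0.29, 0.27} → pass.
0 of 3 fail.

0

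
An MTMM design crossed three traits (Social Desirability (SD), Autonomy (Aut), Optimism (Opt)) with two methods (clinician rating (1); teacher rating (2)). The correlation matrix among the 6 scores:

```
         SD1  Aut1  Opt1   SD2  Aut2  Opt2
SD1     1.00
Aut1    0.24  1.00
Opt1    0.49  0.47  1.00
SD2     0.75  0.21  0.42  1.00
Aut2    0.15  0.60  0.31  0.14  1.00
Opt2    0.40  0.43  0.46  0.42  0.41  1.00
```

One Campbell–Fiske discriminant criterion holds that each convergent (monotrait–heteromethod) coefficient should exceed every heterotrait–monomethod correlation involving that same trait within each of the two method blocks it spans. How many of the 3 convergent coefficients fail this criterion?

1

Checking each validity diagonal entry against its comparison values:
SD (methods 1·2): 0.75 vs {0.24, 0.14, 0.49, 0.42} → pass.
Aut (methods 1·2): 0.60 vs {0.24, 0.14, 0.47, 0.41} → pass.
Opt (methods 1·2): 0.46 vs {0.49, 0.42, 0.47, 0.41} → fail.
1 of 3 fail.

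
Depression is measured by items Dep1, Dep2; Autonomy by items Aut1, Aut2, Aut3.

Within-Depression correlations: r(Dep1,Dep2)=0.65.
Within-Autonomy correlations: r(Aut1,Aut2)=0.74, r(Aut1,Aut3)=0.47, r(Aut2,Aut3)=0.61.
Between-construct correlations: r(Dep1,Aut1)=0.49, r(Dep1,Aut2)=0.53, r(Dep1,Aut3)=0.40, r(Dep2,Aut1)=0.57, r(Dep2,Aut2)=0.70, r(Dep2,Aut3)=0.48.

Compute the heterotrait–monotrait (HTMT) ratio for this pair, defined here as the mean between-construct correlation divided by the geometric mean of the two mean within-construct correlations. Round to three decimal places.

Between-construct mean = 3.17/6 = 0.5283.
Mean within-Dep = 0.65/1 = 0.6500; mean within-Aut = 1.82/3 = 0.6067.
Geometric mean = √(0.6500 × 0.6067) = 0.6280.
HTMT = 0.5283 / 0.6280 = 0.841.

0.841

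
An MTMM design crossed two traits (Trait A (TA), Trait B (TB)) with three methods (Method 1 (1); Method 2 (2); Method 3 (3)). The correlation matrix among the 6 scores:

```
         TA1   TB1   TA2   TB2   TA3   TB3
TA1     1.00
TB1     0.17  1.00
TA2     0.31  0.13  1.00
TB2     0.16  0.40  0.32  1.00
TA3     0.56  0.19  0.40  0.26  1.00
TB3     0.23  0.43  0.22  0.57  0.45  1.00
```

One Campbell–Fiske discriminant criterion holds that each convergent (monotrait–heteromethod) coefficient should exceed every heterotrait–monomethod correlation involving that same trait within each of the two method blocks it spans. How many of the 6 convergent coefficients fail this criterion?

3

Checking each validity diagonal entry against its comparison values:
TA (methods 1·2): 0.31 vs {0.17, 0.32} → fail.
TA (methods 1·3): 0.56 vs {0.17, 0.45} → pass.
TA (methods 2·3): 0.40 vs {0.32, 0.45} → fail.
TB (methods 1·2): 0.40 vs {0.17, 0.32} → pass.
TB (methods 1·3): 0.43 vs {0.17, 0.45} → fail.
TB (methods 2·3): 0.57 vs {0.32, 0.45} → pass.
3 of 6 fail.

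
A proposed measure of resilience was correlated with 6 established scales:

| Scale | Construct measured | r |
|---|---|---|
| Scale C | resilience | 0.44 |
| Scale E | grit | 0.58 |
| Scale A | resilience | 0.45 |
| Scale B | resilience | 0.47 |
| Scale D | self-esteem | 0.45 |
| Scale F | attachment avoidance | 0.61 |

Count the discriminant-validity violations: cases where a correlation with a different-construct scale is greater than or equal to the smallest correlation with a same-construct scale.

Convergent (same construct = resilience): Scale C, Scale A, Scale B.
Smallest convergent = 0.44. Discriminant values: 0.58, 0.45, 0.61; count ≥ 0.44 → 3.

3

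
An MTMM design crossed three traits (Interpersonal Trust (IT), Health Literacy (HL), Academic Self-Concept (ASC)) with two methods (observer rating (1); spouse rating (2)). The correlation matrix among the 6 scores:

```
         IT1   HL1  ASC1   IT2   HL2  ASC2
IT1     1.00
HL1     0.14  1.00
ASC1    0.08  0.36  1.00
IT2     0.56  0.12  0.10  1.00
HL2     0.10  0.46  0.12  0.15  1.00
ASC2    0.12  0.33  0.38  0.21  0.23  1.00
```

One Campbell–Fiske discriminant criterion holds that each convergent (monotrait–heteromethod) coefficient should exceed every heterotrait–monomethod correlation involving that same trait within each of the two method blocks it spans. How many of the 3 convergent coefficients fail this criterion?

Convergent coefficients and their comparison sets:
IT (methods 1·2): 0.56 vs {0.14, 0.15, 0.08, 0.21} → pass.
HL (methods 1·2): 0.46 vs {0.14, 0.15, 0.36, 0.23} → pass.
ASC (methods 1·2): 0.38 vs {0.08, 0.21, 0.36, 0.23} → pass.
0 of 3 fail.

0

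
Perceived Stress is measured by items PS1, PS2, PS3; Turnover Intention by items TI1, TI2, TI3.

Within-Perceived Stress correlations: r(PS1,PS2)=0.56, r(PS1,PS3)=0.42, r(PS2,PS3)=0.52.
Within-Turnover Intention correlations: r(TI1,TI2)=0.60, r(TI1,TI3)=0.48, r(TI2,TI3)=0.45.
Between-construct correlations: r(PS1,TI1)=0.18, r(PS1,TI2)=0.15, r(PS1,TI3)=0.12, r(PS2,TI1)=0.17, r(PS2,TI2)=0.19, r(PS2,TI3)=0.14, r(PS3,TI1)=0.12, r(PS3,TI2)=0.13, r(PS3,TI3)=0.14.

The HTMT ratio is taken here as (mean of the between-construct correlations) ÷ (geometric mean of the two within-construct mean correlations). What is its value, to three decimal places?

0.295

Between-construct mean = 1.34/9 = 0.1489.
Mean within-PS = 1.50/3 = 0.5000; mean within-TI = 1.53/3 = 0.5100.
Geometric mean = √(0.5000 × 0.5100) = 0.5050.
HTMT = 0.1489 / 0.5050 = 0.295.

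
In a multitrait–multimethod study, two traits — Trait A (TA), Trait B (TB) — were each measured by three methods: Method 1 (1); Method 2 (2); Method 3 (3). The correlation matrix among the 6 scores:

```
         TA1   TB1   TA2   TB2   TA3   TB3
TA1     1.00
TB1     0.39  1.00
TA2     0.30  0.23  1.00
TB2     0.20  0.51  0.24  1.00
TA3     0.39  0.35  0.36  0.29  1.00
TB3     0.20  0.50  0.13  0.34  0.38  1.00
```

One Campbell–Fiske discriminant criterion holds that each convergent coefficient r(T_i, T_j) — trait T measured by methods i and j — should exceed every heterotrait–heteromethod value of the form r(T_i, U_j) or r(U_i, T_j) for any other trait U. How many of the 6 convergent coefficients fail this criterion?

Convergent coefficients and their comparison sets:
TA (methods 1·2): 0.30 vs {0.20, 0.23} → pass.
TA (methods 1·3): 0.39 vs {0.20, 0.35} → pass.
TA (methods 2·3): 0.36 vs {0.13, 0.29} → pass.
TB (methods 1·2): 0.51 vs {0.23, 0.20} → pass.
TB (methods 1·3): 0.50 vs {0.35, 0.20} → pass.
TB (methods 2·3): 0.34 vs {0.29, 0.13} → pass.
0 of 6 fail.

0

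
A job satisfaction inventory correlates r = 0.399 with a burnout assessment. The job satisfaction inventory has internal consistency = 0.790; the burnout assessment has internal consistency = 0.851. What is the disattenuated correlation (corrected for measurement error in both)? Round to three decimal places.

r_true = r_obs / √(r_xx · r_yy) = 0.399 / √(0.790 × 0.851) = 0.399 / √0.672290 = 0.399 / 0.8199 ≈ 0.487.

0.487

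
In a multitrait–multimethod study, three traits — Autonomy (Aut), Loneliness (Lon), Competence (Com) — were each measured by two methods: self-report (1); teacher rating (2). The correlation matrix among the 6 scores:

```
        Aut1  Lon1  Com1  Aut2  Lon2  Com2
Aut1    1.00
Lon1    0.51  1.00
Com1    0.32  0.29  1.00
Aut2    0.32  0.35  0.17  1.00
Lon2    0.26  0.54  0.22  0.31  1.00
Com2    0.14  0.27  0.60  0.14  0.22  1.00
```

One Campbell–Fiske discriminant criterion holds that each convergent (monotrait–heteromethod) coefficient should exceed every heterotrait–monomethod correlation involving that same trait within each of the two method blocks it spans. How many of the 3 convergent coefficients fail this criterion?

Each convergent coefficient versus the relevant comparison correlations:
Aut (methods 1·2): 0.32 vs {0.51, 0.31, 0.32, 0.14} → fail.
Lon (methods 1·2): 0.54 vs {0.51, 0.31, 0.29, 0.22} → pass.
Com (methods 1·2): 0.60 vs {0.32, 0.14, 0.29, 0.22} → pass.
1 of 3 fail.

1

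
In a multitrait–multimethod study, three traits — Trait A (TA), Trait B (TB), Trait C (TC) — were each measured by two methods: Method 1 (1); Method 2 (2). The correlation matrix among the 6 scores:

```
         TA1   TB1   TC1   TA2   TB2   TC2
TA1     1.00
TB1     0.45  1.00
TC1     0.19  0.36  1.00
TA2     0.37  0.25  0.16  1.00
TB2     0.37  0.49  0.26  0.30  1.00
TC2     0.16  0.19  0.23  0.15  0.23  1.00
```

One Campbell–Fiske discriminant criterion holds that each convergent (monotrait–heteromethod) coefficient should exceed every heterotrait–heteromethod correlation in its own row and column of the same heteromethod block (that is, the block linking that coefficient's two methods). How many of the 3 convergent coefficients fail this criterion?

Convergent coefficients and their comparison sets:
TA (methods 1·2): 0.37 vs {0.37, 0.25, 0.16, 0.16} → fail.
TB (methods 1·2): 0.49 vs {0.25, 0.37, 0.19, 0.26} → pass.
TC (methods 1·2): 0.23 vs {0.16, 0.16, 0.26, 0.19} → fail.
2 of 3 fail.

2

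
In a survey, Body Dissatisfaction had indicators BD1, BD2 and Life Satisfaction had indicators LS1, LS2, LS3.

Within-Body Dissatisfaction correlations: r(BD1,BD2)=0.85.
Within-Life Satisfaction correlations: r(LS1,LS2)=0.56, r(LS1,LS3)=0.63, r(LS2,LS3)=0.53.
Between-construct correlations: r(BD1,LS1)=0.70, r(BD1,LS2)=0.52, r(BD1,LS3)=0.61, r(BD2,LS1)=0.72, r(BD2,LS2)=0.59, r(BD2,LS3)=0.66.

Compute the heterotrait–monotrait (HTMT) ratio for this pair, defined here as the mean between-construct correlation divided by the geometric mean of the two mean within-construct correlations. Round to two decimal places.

0.91

Mean heterotrait r = 3.80/6 = 0.6333.
Mean within-BD = 0.85/1 = 0.8500; mean within-LS = 1.72/3 = 0.5733.
Geometric mean = √(0.8500 × 0.5733) = 0.6981.
HTMT = 0.6333 / 0.6981 = 0.91.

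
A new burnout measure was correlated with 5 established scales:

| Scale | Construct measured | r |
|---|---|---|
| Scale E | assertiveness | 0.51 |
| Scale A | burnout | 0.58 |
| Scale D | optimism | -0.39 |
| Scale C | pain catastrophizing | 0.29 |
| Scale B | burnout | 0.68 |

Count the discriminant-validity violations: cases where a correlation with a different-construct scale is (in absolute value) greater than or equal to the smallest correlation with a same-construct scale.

0

Convergent (same construct = burnout): Scale A, Scale B.
Smallest convergent = 0.58. Discriminant |r|: 0.51, 0.39, 0.29; count ≥ 0.58 → 0.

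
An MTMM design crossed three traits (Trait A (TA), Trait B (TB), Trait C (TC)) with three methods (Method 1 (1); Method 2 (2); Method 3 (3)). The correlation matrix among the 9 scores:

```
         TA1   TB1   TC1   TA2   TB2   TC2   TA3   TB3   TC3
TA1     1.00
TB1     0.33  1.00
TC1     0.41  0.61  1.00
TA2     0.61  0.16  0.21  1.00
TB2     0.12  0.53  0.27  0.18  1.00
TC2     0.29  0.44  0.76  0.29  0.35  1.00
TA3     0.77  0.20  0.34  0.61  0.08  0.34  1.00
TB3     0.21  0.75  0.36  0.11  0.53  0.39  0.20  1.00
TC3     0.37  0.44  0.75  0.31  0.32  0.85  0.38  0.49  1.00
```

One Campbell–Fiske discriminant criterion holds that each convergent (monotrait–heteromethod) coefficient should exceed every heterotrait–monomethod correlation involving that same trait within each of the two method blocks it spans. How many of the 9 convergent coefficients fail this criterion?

Checking each validity diagonal entry against its comparison values:
TA (methods 1·2): 0.61 vs {0.33, 0.18, 0.41, 0.29} → pass.
TA (methods 1·3): 0.77 vs {0.33, 0.20, 0.41, 0.38} → pass.
TA (methods 2·3): 0.61 vs {0.18, 0.20, 0.29, 0.38} → pass.
TB (methods 1·2): 0.53 vs {0.33, 0.18, 0.61, 0.35} → fail.
TB (methods 1·3): 0.75 vs {0.33, 0.20, 0.61, 0.49} → pass.
TB (methods 2·3): 0.53 vs {0.18, 0.20, 0.35, 0.49} → pass.
TC (methods 1·2): 0.76 vs {0.41, 0.29, 0.61, 0.35} → pass.
TC (methods 1·3): 0.75 vs {0.41, 0.38, 0.61, 0.49} → pass.
TC (methods 2·3): 0.85 vs {0.29, 0.38, 0.35, 0.49} → pass.
1 of 9 fail.

1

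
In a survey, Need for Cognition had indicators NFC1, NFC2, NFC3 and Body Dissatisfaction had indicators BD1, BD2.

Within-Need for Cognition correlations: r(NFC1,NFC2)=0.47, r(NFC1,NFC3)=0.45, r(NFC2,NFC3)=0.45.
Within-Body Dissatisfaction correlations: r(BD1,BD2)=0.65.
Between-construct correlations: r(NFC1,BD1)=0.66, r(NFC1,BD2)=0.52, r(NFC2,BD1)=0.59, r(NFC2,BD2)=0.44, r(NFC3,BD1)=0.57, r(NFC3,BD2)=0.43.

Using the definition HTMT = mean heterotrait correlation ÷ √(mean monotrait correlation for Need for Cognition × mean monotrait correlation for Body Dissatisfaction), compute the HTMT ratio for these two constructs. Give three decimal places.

0.982

Mean between = 3.21/6 = 0.5350.
Mean within-NFC = 1.37/3 = 0.4567; mean within-BD = 0.65/1 = 0.6500.
Geometric mean = √(0.4567 × 0.6500) = 0.5448.
HTMT = 0.5350 / 0.5448 = 0.982.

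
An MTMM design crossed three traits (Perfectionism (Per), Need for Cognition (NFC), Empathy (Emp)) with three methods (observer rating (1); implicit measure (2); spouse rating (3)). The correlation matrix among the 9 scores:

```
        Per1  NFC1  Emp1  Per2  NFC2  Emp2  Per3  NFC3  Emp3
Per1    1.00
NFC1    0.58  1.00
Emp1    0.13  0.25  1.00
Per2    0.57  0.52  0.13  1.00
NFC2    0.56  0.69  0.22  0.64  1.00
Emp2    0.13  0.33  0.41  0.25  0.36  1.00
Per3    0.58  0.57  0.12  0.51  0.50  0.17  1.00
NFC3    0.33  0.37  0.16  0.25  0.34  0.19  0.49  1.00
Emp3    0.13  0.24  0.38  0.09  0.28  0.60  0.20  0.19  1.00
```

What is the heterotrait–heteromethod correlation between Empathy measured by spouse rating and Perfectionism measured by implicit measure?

Different traits and methods: r(Emp3, Per2) = 0.09.

0.09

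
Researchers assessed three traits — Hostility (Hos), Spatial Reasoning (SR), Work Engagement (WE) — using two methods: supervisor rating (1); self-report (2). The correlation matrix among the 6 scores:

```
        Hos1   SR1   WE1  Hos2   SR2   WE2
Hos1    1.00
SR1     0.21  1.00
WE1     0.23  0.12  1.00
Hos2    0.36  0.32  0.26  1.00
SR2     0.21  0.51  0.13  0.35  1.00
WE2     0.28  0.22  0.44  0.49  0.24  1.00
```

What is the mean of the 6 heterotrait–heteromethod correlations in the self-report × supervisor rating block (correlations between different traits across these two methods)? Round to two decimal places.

0.24

HTHM values (method 2 × method 1): 0.32, 0.26, 0.21, 0.13, 0.28, 0.22; mean = 1.42/6 = 0.24.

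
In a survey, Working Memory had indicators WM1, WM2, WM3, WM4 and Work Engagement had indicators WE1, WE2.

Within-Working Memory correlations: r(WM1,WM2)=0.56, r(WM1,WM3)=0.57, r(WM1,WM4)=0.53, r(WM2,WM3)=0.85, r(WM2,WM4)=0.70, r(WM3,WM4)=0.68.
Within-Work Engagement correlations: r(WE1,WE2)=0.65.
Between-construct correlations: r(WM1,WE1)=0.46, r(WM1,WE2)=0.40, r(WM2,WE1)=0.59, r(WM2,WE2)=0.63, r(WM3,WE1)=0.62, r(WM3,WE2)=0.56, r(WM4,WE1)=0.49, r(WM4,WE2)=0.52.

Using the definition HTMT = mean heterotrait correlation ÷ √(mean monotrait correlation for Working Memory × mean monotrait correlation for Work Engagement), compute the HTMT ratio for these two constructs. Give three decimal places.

Between-construct mean = 4.27/8 = 0.5338.
Mean within-WM = 3.89/6 = 0.6483; mean within-WE = 0.65/1 = 0.6500.
Geometric mean = √(0.6483 × 0.6500) = 0.6491.
HTMT = 0.5338 / 0.6491 = 0.822.

0.822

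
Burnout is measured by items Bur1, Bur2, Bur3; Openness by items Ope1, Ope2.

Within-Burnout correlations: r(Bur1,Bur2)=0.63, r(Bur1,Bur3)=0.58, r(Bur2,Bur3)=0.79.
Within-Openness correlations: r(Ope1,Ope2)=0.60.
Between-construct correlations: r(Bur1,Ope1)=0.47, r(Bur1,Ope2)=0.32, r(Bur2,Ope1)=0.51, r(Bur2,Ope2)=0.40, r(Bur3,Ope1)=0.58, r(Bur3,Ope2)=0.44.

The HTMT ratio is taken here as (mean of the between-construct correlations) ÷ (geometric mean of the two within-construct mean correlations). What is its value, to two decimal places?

0.72

Mean between = 2.72/6 = 0.4533.
Mean within-Bur = 2.00/3 = 0.6667; mean within-Ope = 0.60/1 = 0.6000.
Geometric mean = √(0.6667 × 0.6000) = 0.6325.
HTMT = 0.4533 / 0.6325 = 0.72.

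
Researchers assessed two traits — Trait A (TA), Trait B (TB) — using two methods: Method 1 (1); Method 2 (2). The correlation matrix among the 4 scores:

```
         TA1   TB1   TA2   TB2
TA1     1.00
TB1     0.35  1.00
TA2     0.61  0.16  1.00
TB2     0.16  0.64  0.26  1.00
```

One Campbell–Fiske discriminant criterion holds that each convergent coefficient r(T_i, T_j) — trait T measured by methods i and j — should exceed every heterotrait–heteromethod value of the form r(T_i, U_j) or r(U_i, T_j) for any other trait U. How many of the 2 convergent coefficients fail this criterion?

Convergent coefficients and their comparison sets:
TA (methods 1·2): 0.61 vs {0.16, 0.16} → pass.
TB (methods 1·2): 0.64 vs {0.16, 0.16} → pass.
0 of 2 fail.

0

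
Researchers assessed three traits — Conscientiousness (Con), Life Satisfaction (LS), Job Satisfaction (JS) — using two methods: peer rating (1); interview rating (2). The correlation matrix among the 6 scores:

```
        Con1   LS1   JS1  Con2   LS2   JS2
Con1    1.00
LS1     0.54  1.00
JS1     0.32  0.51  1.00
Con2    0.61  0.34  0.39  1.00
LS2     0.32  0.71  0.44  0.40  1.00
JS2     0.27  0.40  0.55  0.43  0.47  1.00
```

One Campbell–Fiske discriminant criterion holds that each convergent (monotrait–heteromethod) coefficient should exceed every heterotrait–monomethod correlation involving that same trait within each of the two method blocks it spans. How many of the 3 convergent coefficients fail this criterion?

0

Each convergent coefficient versus the relevant comparison correlations:
Con (methods 1·2): 0.61 vs {0.54, 0.40, 0.32, 0.43} → pass.
LS (methods 1·2): 0.71 vs {0.54, 0.40, 0.51, 0.47} → pass.
JS (methods 1·2): 0.55 vs {0.32, 0.43, 0.51, 0.47} → pass.
0 of 3 fail.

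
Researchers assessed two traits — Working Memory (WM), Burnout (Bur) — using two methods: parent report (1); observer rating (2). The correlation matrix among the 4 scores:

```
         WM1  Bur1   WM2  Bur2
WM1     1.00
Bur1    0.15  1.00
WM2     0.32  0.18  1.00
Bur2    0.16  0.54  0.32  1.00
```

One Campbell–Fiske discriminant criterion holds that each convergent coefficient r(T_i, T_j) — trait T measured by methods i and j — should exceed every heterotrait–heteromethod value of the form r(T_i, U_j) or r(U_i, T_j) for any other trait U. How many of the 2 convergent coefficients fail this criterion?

Convergent coefficients and their comparison sets:
WM (methods 1·2): 0.32 vs {0.16, 0.18} → pass.
Bur (methods 1·2): 0.54 vs {0.18, 0.16} → pass.
0 of 2 fail.

0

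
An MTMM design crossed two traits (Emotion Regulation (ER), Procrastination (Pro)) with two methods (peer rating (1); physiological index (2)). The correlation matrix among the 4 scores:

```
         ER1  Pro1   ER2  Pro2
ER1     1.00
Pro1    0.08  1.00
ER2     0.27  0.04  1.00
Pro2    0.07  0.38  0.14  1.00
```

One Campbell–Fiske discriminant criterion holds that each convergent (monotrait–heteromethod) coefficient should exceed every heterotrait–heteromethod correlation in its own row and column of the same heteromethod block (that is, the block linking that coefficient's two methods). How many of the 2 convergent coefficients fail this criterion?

0

Convergent coefficients and their comparison sets:
ER (methods 1·2): 0.27 vs {0.07, 0.04} → pass.
Pro (methods 1·2): 0.38 vs {0.04, 0.07} → pass.
0 of 2 fail.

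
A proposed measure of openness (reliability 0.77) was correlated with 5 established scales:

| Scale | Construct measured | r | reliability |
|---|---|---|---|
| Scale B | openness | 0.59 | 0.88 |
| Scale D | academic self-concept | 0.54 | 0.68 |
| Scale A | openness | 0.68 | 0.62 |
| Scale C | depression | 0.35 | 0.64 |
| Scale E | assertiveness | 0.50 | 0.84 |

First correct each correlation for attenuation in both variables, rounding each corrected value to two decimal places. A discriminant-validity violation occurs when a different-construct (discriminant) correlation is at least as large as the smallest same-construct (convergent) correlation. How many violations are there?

1

Disattenuated r (r / √(r_scale · r_new)):
  Scale B (conv): 0.59 / √(0.88·0.77) = 0.72
  Scale D (disc): 0.54 / √(0.68·0.77) = 0.75
  Scale A (conv): 0.68 / √(0.62·0.77) = 0.98
  Scale C (disc): 0.35 / √(0.64·0.77) = 0.50
  Scale E (disc): 0.50 / √(0.84·0.77) = 0.62
Smallest convergent = 0.72. Discriminant values: 0.75, 0.50, 0.62; count ≥ 0.72 → 1.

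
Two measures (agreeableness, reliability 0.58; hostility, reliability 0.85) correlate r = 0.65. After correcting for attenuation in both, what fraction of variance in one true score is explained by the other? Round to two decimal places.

0.86

Disattenuated r = 0.65 / √(0.58 × 0.85) = 0.65 / 0.7021 = 0.9258.
Shared true-score variance = 0.9258² = 0.8571 ≈ 0.86.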